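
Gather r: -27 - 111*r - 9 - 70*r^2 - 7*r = -70*r^2 - 118*r - 36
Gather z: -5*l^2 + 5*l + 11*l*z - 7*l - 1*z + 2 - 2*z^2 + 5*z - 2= -5*l^2 - 2*l - 2*z^2 + z*(11*l + 4)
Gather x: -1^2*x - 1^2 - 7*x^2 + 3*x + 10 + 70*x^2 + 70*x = 63*x^2 + 72*x + 9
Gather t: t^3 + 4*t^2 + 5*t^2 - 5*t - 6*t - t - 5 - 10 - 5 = t^3 + 9*t^2 - 12*t - 20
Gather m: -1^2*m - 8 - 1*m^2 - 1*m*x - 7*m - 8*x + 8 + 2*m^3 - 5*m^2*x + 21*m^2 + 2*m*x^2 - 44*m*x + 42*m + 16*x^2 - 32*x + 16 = 2*m^3 + m^2*(20 - 5*x) + m*(2*x^2 - 45*x + 34) + 16*x^2 - 40*x + 16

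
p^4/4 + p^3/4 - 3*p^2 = p^2*(p/4 + 1)*(p - 3)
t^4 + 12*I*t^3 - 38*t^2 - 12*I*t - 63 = (t - I)*(t + 3*I)^2*(t + 7*I)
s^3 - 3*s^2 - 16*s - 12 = (s - 6)*(s + 1)*(s + 2)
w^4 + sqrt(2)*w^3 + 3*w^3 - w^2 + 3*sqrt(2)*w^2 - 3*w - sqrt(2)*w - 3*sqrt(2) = (w - 1)*(w + 1)*(w + 3)*(w + sqrt(2))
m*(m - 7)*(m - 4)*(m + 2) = m^4 - 9*m^3 + 6*m^2 + 56*m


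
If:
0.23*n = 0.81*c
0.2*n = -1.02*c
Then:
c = 0.00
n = 0.00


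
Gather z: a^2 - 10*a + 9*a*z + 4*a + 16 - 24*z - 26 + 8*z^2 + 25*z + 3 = a^2 - 6*a + 8*z^2 + z*(9*a + 1) - 7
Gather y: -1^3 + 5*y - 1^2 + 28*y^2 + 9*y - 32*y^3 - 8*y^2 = -32*y^3 + 20*y^2 + 14*y - 2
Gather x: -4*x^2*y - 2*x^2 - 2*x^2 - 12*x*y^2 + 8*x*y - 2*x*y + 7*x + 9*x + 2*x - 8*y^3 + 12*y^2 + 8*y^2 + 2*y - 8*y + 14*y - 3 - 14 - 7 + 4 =x^2*(-4*y - 4) + x*(-12*y^2 + 6*y + 18) - 8*y^3 + 20*y^2 + 8*y - 20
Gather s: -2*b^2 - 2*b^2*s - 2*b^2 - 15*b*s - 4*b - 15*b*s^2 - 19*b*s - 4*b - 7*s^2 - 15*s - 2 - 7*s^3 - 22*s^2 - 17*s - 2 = -4*b^2 - 8*b - 7*s^3 + s^2*(-15*b - 29) + s*(-2*b^2 - 34*b - 32) - 4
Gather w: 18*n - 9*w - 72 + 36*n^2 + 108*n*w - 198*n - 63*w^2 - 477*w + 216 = 36*n^2 - 180*n - 63*w^2 + w*(108*n - 486) + 144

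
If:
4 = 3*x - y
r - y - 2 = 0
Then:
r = y + 2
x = y/3 + 4/3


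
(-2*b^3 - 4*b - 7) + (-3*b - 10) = -2*b^3 - 7*b - 17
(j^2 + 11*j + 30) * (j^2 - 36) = j^4 + 11*j^3 - 6*j^2 - 396*j - 1080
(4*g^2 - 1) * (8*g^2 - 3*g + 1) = 32*g^4 - 12*g^3 - 4*g^2 + 3*g - 1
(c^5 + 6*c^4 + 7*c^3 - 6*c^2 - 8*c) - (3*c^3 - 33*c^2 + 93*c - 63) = c^5 + 6*c^4 + 4*c^3 + 27*c^2 - 101*c + 63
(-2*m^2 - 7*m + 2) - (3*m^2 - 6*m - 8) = -5*m^2 - m + 10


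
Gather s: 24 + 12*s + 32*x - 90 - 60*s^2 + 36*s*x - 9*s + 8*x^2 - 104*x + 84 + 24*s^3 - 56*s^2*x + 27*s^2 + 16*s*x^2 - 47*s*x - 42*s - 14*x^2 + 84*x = 24*s^3 + s^2*(-56*x - 33) + s*(16*x^2 - 11*x - 39) - 6*x^2 + 12*x + 18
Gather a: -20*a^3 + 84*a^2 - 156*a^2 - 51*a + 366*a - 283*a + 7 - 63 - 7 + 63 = -20*a^3 - 72*a^2 + 32*a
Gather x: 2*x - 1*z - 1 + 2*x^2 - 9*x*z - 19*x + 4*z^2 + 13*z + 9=2*x^2 + x*(-9*z - 17) + 4*z^2 + 12*z + 8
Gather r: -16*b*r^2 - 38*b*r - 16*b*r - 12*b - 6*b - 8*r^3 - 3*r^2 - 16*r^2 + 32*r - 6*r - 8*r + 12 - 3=-18*b - 8*r^3 + r^2*(-16*b - 19) + r*(18 - 54*b) + 9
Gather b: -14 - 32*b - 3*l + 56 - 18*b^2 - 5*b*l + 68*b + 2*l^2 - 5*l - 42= -18*b^2 + b*(36 - 5*l) + 2*l^2 - 8*l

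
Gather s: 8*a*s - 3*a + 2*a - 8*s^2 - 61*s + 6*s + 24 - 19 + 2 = -a - 8*s^2 + s*(8*a - 55) + 7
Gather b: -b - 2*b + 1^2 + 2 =3 - 3*b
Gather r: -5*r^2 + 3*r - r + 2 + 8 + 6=-5*r^2 + 2*r + 16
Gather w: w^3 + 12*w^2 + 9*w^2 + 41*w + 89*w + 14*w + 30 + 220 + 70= w^3 + 21*w^2 + 144*w + 320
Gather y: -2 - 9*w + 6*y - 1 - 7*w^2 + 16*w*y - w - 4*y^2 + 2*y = -7*w^2 - 10*w - 4*y^2 + y*(16*w + 8) - 3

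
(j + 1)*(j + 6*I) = j^2 + j + 6*I*j + 6*I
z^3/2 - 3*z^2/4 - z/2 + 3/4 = (z/2 + 1/2)*(z - 3/2)*(z - 1)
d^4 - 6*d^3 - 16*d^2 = d^2*(d - 8)*(d + 2)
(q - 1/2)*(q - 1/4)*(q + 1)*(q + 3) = q^4 + 13*q^3/4 + q^2/8 - 7*q/4 + 3/8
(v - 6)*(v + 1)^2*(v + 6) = v^4 + 2*v^3 - 35*v^2 - 72*v - 36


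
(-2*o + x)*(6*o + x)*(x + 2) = -12*o^2*x - 24*o^2 + 4*o*x^2 + 8*o*x + x^3 + 2*x^2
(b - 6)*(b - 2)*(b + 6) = b^3 - 2*b^2 - 36*b + 72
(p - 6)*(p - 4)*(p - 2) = p^3 - 12*p^2 + 44*p - 48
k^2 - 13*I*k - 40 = (k - 8*I)*(k - 5*I)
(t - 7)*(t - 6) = t^2 - 13*t + 42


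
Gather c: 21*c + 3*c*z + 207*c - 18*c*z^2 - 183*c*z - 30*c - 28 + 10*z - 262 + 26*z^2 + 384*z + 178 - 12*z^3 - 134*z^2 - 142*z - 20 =c*(-18*z^2 - 180*z + 198) - 12*z^3 - 108*z^2 + 252*z - 132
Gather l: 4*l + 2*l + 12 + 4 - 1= 6*l + 15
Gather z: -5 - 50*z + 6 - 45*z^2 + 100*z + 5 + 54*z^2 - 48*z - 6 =9*z^2 + 2*z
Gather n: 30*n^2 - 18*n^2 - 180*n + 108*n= 12*n^2 - 72*n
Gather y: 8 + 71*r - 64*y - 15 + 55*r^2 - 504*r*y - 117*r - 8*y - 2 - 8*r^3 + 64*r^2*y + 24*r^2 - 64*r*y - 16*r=-8*r^3 + 79*r^2 - 62*r + y*(64*r^2 - 568*r - 72) - 9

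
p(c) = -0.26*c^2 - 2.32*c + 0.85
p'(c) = -0.52*c - 2.32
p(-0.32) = 1.57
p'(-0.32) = -2.15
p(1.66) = -3.72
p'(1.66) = -3.18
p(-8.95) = 0.79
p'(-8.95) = 2.33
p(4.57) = -15.18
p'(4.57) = -4.70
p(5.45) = -19.52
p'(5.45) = -5.15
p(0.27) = 0.20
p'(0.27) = -2.46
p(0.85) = -1.31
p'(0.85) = -2.76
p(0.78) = -1.12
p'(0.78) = -2.73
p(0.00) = 0.85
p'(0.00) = -2.32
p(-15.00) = -22.85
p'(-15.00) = 5.48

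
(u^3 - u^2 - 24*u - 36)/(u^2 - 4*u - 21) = (u^2 - 4*u - 12)/(u - 7)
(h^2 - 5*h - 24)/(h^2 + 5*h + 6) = (h - 8)/(h + 2)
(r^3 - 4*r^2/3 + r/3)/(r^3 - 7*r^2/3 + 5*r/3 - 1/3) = r/(r - 1)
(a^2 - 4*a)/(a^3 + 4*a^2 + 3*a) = (a - 4)/(a^2 + 4*a + 3)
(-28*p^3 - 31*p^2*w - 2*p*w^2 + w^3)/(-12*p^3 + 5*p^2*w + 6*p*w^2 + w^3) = (7*p^2 + 6*p*w - w^2)/(3*p^2 - 2*p*w - w^2)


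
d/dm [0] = 0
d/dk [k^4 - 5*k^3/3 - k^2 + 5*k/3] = 4*k^3 - 5*k^2 - 2*k + 5/3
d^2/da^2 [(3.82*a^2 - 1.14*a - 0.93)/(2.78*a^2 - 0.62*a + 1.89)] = (-4.45244800000002*a^3 - 163.550736*a^2 + 45.556416*a + 33.676968)/(21.484952*a^6 - 14.374824*a^5 + 47.025924*a^4 - 19.783952*a^3 + 31.970862*a^2 - 6.644106*a + 6.751269)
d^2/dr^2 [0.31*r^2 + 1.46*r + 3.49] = 0.620000000000000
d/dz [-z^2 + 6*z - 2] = 6 - 2*z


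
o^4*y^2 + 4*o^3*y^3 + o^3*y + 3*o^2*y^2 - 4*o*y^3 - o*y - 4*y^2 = (o - 1)*(o + 4*y)*(o*y + 1)*(o*y + y)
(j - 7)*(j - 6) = j^2 - 13*j + 42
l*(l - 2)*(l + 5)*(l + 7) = l^4 + 10*l^3 + 11*l^2 - 70*l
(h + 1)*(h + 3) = h^2 + 4*h + 3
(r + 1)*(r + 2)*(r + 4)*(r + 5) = r^4 + 12*r^3 + 49*r^2 + 78*r + 40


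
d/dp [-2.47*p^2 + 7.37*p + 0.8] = 7.37 - 4.94*p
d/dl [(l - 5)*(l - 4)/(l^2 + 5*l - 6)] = 2*(7*l^2 - 26*l - 23)/(l^4 + 10*l^3 + 13*l^2 - 60*l + 36)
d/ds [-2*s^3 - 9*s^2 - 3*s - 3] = -6*s^2 - 18*s - 3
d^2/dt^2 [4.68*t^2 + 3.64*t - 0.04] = 9.36000000000000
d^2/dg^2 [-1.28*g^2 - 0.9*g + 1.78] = -2.56000000000000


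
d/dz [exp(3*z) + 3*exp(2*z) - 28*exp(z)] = (3*exp(2*z) + 6*exp(z) - 28)*exp(z)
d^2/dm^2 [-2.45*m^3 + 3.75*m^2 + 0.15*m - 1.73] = 7.5 - 14.7*m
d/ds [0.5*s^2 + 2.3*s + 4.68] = 1.0*s + 2.3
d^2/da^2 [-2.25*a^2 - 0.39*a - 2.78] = -4.50000000000000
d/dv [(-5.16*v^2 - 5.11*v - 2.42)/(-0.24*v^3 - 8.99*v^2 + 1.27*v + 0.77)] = (-1.2384*v^4 - 2.4528*v^3 - 54.2345*v^2 - 51.458*v - 0.8613)/(0.0576*v^6 + 4.3152*v^5 + 80.2105*v^4 - 23.2042*v^3 - 12.2317*v^2 + 1.9558*v + 0.5929)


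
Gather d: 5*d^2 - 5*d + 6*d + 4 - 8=5*d^2 + d - 4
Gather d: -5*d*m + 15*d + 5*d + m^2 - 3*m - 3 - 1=d*(20 - 5*m) + m^2 - 3*m - 4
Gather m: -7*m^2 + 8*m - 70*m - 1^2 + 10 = -7*m^2 - 62*m + 9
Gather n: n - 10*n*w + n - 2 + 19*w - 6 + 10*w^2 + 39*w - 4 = n*(2 - 10*w) + 10*w^2 + 58*w - 12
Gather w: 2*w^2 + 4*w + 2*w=2*w^2 + 6*w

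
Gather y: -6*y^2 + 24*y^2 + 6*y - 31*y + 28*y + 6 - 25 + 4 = 18*y^2 + 3*y - 15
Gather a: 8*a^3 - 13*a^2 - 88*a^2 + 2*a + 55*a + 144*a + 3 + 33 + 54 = 8*a^3 - 101*a^2 + 201*a + 90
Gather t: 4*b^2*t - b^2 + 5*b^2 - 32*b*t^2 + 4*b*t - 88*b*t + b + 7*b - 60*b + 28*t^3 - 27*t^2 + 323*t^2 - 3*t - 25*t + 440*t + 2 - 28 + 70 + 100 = 4*b^2 - 52*b + 28*t^3 + t^2*(296 - 32*b) + t*(4*b^2 - 84*b + 412) + 144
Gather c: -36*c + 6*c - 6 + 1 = -30*c - 5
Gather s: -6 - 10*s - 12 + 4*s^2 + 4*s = 4*s^2 - 6*s - 18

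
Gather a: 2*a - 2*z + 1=2*a - 2*z + 1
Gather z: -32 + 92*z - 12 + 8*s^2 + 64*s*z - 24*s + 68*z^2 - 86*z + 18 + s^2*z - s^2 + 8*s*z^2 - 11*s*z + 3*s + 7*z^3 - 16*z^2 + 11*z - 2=7*s^2 - 21*s + 7*z^3 + z^2*(8*s + 52) + z*(s^2 + 53*s + 17) - 28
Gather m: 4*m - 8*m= -4*m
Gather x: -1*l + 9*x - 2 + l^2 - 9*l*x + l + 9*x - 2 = l^2 + x*(18 - 9*l) - 4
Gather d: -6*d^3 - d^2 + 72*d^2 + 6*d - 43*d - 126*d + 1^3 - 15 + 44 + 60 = -6*d^3 + 71*d^2 - 163*d + 90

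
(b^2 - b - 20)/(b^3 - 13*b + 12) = (b - 5)/(b^2 - 4*b + 3)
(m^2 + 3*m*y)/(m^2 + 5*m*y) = (m + 3*y)/(m + 5*y)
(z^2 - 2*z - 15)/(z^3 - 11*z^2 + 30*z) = (z + 3)/(z*(z - 6))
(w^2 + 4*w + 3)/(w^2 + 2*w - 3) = (w + 1)/(w - 1)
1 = 1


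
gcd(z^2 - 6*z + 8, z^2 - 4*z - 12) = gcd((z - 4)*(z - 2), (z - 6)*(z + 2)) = 1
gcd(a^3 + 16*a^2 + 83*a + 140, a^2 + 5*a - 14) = a + 7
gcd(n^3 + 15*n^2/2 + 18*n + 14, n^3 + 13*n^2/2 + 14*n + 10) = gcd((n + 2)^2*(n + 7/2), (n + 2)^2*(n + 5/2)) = n^2 + 4*n + 4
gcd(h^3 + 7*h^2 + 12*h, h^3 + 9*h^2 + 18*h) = h^2 + 3*h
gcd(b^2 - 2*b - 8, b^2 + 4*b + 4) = b + 2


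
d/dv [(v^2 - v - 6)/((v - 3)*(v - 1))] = -3/(v^2 - 2*v + 1)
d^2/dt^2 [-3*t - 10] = 0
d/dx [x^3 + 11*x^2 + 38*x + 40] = 3*x^2 + 22*x + 38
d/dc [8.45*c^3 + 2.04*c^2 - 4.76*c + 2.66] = 25.35*c^2 + 4.08*c - 4.76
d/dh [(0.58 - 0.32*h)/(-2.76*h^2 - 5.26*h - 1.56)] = (-0.8832*h^2 + 3.2016*h + 3.55)/(7.6176*h^4 + 29.0352*h^3 + 36.2788*h^2 + 16.4112*h + 2.4336)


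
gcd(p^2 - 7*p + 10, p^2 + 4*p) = 1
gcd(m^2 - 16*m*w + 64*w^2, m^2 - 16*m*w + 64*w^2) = m^2 - 16*m*w + 64*w^2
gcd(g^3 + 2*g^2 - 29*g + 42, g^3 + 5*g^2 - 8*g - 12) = g - 2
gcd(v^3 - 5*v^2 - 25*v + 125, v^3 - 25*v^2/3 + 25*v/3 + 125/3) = v^2 - 10*v + 25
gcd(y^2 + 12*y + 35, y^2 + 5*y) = y + 5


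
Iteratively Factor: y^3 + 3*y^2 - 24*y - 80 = (y - 5)*(y^2 + 8*y + 16) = (y - 5)*(y + 4)*(y + 4)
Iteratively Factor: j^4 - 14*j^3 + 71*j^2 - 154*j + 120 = (j - 4)*(j^3 - 10*j^2 + 31*j - 30) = (j - 4)*(j - 3)*(j^2 - 7*j + 10) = (j - 5)*(j - 4)*(j - 3)*(j - 2)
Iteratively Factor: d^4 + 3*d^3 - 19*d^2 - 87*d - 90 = (d + 2)*(d^3 + d^2 - 21*d - 45) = (d + 2)*(d + 3)*(d^2 - 2*d - 15) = (d - 5)*(d + 2)*(d + 3)*(d + 3)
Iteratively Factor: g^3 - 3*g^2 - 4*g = (g)*(g^2 - 3*g - 4) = g*(g + 1)*(g - 4)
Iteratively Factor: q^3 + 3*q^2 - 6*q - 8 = (q - 2)*(q^2 + 5*q + 4) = (q - 2)*(q + 1)*(q + 4)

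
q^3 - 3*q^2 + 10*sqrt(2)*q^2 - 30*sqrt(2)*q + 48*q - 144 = (q - 3)*(q + 4*sqrt(2))*(q + 6*sqrt(2))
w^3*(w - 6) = w^4 - 6*w^3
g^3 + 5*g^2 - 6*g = g*(g - 1)*(g + 6)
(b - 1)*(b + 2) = b^2 + b - 2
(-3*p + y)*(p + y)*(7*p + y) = -21*p^3 - 17*p^2*y + 5*p*y^2 + y^3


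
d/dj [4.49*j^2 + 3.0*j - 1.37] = 8.98*j + 3.0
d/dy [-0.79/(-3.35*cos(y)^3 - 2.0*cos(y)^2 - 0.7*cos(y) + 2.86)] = (7.9395*cos(y)^2 + 3.16*cos(y) + 0.553)*sin(y)/(3.35*cos(y)^3 + 2.0*cos(y)^2 + 0.7*cos(y) - 2.86)^2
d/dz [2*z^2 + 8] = 4*z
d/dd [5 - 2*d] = -2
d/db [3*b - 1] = 3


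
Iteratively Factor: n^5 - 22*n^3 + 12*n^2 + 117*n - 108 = (n + 4)*(n^4 - 4*n^3 - 6*n^2 + 36*n - 27) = (n + 3)*(n + 4)*(n^3 - 7*n^2 + 15*n - 9) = (n - 3)*(n + 3)*(n + 4)*(n^2 - 4*n + 3) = (n - 3)*(n - 1)*(n + 3)*(n + 4)*(n - 3)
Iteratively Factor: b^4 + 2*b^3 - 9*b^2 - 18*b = (b - 3)*(b^3 + 5*b^2 + 6*b) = b*(b - 3)*(b^2 + 5*b + 6) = b*(b - 3)*(b + 3)*(b + 2)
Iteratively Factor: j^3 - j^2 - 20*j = (j)*(j^2 - j - 20) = j*(j - 5)*(j + 4)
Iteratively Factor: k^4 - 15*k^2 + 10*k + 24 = (k - 3)*(k^3 + 3*k^2 - 6*k - 8) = (k - 3)*(k + 4)*(k^2 - k - 2) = (k - 3)*(k + 1)*(k + 4)*(k - 2)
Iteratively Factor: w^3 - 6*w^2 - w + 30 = (w - 3)*(w^2 - 3*w - 10) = (w - 3)*(w + 2)*(w - 5)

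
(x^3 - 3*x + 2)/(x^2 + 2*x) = x - 2 + 1/x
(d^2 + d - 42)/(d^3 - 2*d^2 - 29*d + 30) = (d + 7)/(d^2 + 4*d - 5)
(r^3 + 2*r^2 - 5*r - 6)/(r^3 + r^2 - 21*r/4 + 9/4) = 4*(r^2 - r - 2)/(4*r^2 - 8*r + 3)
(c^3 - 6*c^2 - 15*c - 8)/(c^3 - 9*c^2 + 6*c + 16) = (c + 1)/(c - 2)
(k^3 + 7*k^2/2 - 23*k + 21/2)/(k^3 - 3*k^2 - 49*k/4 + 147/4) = 2*(2*k^2 + 13*k - 7)/(4*k^2 - 49)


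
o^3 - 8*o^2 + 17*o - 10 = (o - 5)*(o - 2)*(o - 1)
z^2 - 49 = (z - 7)*(z + 7)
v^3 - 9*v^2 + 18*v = v*(v - 6)*(v - 3)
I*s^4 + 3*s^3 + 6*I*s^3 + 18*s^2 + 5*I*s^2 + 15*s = s*(s + 5)*(s - 3*I)*(I*s + I)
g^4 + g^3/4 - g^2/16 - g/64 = g*(g - 1/4)*(g + 1/4)^2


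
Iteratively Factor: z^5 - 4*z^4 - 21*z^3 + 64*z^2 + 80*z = (z - 4)*(z^4 - 21*z^2 - 20*z) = (z - 4)*(z + 1)*(z^3 - z^2 - 20*z) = (z - 4)*(z + 1)*(z + 4)*(z^2 - 5*z) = (z - 5)*(z - 4)*(z + 1)*(z + 4)*(z)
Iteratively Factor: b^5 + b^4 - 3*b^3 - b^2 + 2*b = (b - 1)*(b^4 + 2*b^3 - b^2 - 2*b) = (b - 1)*(b + 1)*(b^3 + b^2 - 2*b) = (b - 1)^2*(b + 1)*(b^2 + 2*b) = b*(b - 1)^2*(b + 1)*(b + 2)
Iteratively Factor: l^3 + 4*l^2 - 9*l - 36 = (l + 3)*(l^2 + l - 12) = (l - 3)*(l + 3)*(l + 4)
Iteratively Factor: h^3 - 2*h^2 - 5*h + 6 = (h + 2)*(h^2 - 4*h + 3) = (h - 3)*(h + 2)*(h - 1)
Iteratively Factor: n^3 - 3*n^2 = (n)*(n^2 - 3*n) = n^2*(n - 3)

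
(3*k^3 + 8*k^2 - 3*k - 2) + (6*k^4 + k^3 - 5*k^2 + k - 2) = 6*k^4 + 4*k^3 + 3*k^2 - 2*k - 4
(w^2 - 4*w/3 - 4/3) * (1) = w^2 - 4*w/3 - 4/3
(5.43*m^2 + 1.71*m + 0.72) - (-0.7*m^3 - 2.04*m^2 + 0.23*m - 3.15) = 0.7*m^3 + 7.47*m^2 + 1.48*m + 3.87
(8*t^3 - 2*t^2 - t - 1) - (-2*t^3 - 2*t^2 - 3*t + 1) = 10*t^3 + 2*t - 2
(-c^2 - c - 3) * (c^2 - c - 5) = -c^4 + 3*c^2 + 8*c + 15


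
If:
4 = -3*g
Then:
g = -4/3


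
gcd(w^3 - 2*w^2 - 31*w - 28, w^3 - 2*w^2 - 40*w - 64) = w + 4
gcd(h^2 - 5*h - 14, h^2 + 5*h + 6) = h + 2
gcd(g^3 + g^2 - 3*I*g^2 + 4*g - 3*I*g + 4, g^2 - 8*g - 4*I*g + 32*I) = g - 4*I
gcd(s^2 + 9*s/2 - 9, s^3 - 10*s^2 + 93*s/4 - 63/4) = s - 3/2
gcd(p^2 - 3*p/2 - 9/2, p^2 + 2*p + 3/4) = p + 3/2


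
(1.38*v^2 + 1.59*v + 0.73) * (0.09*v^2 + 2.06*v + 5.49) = 0.1242*v^4 + 2.9859*v^3 + 10.9173*v^2 + 10.2329*v + 4.0077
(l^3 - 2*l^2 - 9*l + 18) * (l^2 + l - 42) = l^5 - l^4 - 53*l^3 + 93*l^2 + 396*l - 756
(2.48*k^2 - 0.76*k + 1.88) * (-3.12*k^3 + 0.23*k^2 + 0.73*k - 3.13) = -7.7376*k^5 + 2.9416*k^4 - 4.23*k^3 - 7.8848*k^2 + 3.7512*k - 5.8844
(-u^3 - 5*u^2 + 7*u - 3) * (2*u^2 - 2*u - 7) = -2*u^5 - 8*u^4 + 31*u^3 + 15*u^2 - 43*u + 21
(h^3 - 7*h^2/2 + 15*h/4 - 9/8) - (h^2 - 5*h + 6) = h^3 - 9*h^2/2 + 35*h/4 - 57/8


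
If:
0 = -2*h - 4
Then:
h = -2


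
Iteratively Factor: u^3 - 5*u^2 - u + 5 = (u + 1)*(u^2 - 6*u + 5) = (u - 5)*(u + 1)*(u - 1)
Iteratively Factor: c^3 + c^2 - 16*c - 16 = (c - 4)*(c^2 + 5*c + 4) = (c - 4)*(c + 4)*(c + 1)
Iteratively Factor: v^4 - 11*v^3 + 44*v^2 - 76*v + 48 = (v - 4)*(v^3 - 7*v^2 + 16*v - 12) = (v - 4)*(v - 2)*(v^2 - 5*v + 6) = (v - 4)*(v - 2)^2*(v - 3)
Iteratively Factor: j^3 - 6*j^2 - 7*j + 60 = (j - 5)*(j^2 - j - 12) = (j - 5)*(j - 4)*(j + 3)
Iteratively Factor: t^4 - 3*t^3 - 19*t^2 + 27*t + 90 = (t + 2)*(t^3 - 5*t^2 - 9*t + 45) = (t + 2)*(t + 3)*(t^2 - 8*t + 15) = (t - 5)*(t + 2)*(t + 3)*(t - 3)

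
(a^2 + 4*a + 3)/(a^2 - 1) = (a + 3)/(a - 1)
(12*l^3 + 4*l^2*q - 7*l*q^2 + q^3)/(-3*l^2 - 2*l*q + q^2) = (12*l^2 - 8*l*q + q^2)/(-3*l + q)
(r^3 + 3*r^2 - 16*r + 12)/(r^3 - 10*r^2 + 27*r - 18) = (r^2 + 4*r - 12)/(r^2 - 9*r + 18)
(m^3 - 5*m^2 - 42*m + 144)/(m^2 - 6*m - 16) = (m^2 + 3*m - 18)/(m + 2)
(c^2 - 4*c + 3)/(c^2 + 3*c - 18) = (c - 1)/(c + 6)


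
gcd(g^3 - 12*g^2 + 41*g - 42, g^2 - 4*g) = 1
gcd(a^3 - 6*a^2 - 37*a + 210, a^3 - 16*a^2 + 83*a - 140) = a^2 - 12*a + 35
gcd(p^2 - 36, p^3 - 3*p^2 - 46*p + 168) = p - 6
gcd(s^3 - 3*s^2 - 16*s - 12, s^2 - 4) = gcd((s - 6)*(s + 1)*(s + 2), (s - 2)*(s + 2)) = s + 2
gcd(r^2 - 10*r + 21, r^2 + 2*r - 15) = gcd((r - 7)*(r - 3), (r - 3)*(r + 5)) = r - 3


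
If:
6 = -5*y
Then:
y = -6/5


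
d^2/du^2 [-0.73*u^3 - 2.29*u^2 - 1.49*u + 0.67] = -4.38*u - 4.58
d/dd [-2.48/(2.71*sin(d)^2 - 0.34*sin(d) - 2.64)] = (13.4416*sin(d) - 0.8432)*cos(d)/(-2.71*sin(d)^2 + 0.34*sin(d) + 2.64)^2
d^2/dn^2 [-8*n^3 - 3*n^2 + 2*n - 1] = -48*n - 6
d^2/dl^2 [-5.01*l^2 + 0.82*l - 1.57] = -10.0200000000000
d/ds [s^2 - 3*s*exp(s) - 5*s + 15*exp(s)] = -3*s*exp(s) + 2*s + 12*exp(s) - 5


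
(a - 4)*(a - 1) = a^2 - 5*a + 4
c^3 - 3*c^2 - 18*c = c*(c - 6)*(c + 3)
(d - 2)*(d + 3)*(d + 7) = d^3 + 8*d^2 + d - 42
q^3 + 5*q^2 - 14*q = q*(q - 2)*(q + 7)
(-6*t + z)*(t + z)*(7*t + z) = -42*t^3 - 41*t^2*z + 2*t*z^2 + z^3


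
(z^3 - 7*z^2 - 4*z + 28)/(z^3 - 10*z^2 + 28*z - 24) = (z^2 - 5*z - 14)/(z^2 - 8*z + 12)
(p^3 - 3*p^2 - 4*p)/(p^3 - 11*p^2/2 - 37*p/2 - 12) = 2*p*(p - 4)/(2*p^2 - 13*p - 24)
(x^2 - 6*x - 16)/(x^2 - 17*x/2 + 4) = 2*(x + 2)/(2*x - 1)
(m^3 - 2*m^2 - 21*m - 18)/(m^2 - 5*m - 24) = (m^2 - 5*m - 6)/(m - 8)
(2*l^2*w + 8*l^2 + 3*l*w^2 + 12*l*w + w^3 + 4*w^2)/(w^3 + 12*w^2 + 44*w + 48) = (2*l^2 + 3*l*w + w^2)/(w^2 + 8*w + 12)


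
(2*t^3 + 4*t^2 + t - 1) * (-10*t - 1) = -20*t^4 - 42*t^3 - 14*t^2 + 9*t + 1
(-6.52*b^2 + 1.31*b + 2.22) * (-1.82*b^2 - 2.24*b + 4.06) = 11.8664*b^4 + 12.2206*b^3 - 33.446*b^2 + 0.345799999999999*b + 9.0132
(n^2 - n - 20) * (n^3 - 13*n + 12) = n^5 - n^4 - 33*n^3 + 25*n^2 + 248*n - 240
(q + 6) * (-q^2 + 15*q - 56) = -q^3 + 9*q^2 + 34*q - 336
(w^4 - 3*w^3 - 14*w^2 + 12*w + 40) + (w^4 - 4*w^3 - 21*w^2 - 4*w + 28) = 2*w^4 - 7*w^3 - 35*w^2 + 8*w + 68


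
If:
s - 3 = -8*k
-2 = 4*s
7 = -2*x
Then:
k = 7/16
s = -1/2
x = -7/2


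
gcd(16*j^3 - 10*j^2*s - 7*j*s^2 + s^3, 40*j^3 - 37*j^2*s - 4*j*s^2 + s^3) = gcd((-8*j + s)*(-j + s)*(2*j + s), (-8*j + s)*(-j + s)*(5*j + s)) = 8*j^2 - 9*j*s + s^2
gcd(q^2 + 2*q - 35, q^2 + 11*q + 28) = q + 7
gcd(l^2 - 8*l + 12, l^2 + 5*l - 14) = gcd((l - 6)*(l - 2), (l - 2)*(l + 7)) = l - 2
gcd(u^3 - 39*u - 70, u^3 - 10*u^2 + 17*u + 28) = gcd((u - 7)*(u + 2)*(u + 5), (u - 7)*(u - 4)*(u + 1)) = u - 7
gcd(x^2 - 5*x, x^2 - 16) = 1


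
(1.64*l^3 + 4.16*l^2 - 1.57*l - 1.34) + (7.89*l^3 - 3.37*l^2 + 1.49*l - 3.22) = 9.53*l^3 + 0.79*l^2 - 0.0800000000000001*l - 4.56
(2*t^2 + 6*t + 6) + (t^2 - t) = 3*t^2 + 5*t + 6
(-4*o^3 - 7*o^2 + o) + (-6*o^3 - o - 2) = -10*o^3 - 7*o^2 - 2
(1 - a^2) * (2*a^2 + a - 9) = -2*a^4 - a^3 + 11*a^2 + a - 9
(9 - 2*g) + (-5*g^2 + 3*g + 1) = -5*g^2 + g + 10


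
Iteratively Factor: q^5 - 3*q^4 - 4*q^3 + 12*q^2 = (q - 2)*(q^4 - q^3 - 6*q^2) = (q - 2)*(q + 2)*(q^3 - 3*q^2) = (q - 3)*(q - 2)*(q + 2)*(q^2) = q*(q - 3)*(q - 2)*(q + 2)*(q)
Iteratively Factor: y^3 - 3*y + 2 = (y - 1)*(y^2 + y - 2) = (y - 1)*(y + 2)*(y - 1)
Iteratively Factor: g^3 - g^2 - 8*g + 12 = (g - 2)*(g^2 + g - 6) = (g - 2)^2*(g + 3)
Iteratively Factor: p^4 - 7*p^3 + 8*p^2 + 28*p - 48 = (p + 2)*(p^3 - 9*p^2 + 26*p - 24) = (p - 2)*(p + 2)*(p^2 - 7*p + 12) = (p - 3)*(p - 2)*(p + 2)*(p - 4)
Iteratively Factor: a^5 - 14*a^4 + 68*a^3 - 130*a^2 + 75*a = (a - 1)*(a^4 - 13*a^3 + 55*a^2 - 75*a) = a*(a - 1)*(a^3 - 13*a^2 + 55*a - 75) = a*(a - 5)*(a - 1)*(a^2 - 8*a + 15) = a*(a - 5)^2*(a - 1)*(a - 3)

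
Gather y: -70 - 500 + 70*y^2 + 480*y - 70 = 70*y^2 + 480*y - 640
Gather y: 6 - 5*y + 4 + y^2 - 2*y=y^2 - 7*y + 10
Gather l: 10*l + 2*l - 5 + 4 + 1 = 12*l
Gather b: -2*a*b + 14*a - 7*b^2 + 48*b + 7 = 14*a - 7*b^2 + b*(48 - 2*a) + 7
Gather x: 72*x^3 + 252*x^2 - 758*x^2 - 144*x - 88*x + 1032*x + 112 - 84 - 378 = 72*x^3 - 506*x^2 + 800*x - 350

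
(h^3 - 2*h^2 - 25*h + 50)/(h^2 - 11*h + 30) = (h^2 + 3*h - 10)/(h - 6)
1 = 1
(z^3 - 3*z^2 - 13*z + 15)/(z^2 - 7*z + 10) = (z^2 + 2*z - 3)/(z - 2)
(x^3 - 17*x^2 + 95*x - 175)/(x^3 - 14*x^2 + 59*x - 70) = (x - 5)/(x - 2)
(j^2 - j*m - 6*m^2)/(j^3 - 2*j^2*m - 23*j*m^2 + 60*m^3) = (j + 2*m)/(j^2 + j*m - 20*m^2)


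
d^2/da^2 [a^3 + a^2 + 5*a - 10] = 6*a + 2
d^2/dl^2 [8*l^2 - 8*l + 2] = 16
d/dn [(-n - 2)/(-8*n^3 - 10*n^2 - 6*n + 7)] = (8*n^3 + 10*n^2 + 6*n - 2*(n + 2)*(12*n^2 + 10*n + 3) - 7)/(8*n^3 + 10*n^2 + 6*n - 7)^2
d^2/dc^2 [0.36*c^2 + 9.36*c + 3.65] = 0.720000000000000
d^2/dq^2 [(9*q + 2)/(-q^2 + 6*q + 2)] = 2*(4*(q - 3)^2*(9*q + 2) + (27*q - 52)*(-q^2 + 6*q + 2))/(-q^2 + 6*q + 2)^3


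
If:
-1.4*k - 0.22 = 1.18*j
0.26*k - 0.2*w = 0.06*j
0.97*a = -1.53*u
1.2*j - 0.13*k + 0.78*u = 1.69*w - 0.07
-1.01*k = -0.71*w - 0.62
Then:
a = 34.54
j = 4.54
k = -3.98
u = -21.90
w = -6.54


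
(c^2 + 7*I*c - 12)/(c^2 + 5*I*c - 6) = (c + 4*I)/(c + 2*I)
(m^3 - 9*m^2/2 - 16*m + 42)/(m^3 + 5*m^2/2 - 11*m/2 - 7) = (m - 6)/(m + 1)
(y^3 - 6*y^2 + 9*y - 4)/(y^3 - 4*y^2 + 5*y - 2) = (y - 4)/(y - 2)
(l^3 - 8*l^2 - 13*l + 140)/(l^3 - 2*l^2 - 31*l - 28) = (l - 5)/(l + 1)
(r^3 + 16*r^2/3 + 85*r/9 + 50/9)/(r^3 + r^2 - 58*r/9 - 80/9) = (3*r + 5)/(3*r - 8)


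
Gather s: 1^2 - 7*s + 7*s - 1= 0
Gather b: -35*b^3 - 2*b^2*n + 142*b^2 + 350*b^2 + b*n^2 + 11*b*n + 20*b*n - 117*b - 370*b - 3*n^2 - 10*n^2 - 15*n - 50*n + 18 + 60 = -35*b^3 + b^2*(492 - 2*n) + b*(n^2 + 31*n - 487) - 13*n^2 - 65*n + 78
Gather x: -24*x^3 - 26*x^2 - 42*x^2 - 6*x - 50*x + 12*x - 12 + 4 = -24*x^3 - 68*x^2 - 44*x - 8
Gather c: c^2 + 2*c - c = c^2 + c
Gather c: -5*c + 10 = 10 - 5*c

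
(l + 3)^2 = l^2 + 6*l + 9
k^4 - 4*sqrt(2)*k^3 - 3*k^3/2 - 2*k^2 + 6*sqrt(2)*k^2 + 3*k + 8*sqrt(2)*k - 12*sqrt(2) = (k - 3/2)*(k - 4*sqrt(2))*(k - sqrt(2))*(k + sqrt(2))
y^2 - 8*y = y*(y - 8)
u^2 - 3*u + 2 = (u - 2)*(u - 1)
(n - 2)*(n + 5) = n^2 + 3*n - 10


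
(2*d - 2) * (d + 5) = 2*d^2 + 8*d - 10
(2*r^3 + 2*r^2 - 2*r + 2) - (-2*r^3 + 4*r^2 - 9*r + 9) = 4*r^3 - 2*r^2 + 7*r - 7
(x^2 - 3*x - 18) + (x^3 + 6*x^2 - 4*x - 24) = x^3 + 7*x^2 - 7*x - 42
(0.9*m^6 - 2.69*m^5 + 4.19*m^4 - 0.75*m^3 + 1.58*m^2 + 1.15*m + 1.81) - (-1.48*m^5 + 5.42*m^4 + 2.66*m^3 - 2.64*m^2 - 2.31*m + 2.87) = 0.9*m^6 - 1.21*m^5 - 1.23*m^4 - 3.41*m^3 + 4.22*m^2 + 3.46*m - 1.06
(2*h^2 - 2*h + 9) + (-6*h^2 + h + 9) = -4*h^2 - h + 18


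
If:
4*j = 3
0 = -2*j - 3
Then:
No Solution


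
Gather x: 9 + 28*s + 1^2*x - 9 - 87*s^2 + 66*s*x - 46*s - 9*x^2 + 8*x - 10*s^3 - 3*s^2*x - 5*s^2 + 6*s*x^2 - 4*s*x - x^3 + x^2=-10*s^3 - 92*s^2 - 18*s - x^3 + x^2*(6*s - 8) + x*(-3*s^2 + 62*s + 9)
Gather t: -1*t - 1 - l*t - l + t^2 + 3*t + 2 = -l + t^2 + t*(2 - l) + 1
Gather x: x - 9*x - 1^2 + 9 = 8 - 8*x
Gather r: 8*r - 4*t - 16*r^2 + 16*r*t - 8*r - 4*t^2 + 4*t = -16*r^2 + 16*r*t - 4*t^2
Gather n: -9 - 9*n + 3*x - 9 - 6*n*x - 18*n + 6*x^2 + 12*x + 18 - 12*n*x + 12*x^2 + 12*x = n*(-18*x - 27) + 18*x^2 + 27*x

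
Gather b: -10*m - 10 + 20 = 10 - 10*m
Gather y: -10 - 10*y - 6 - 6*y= -16*y - 16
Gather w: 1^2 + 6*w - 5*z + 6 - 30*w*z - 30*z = w*(6 - 30*z) - 35*z + 7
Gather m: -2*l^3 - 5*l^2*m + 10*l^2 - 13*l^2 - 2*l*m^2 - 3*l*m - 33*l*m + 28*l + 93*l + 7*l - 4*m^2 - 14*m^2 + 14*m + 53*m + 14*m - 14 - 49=-2*l^3 - 3*l^2 + 128*l + m^2*(-2*l - 18) + m*(-5*l^2 - 36*l + 81) - 63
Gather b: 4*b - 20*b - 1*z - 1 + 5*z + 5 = -16*b + 4*z + 4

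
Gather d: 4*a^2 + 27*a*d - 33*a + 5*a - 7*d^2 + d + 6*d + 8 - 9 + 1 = 4*a^2 - 28*a - 7*d^2 + d*(27*a + 7)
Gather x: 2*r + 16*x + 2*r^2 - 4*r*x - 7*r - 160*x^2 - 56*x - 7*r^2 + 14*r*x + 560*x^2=-5*r^2 - 5*r + 400*x^2 + x*(10*r - 40)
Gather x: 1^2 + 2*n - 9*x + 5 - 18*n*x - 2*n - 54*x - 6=x*(-18*n - 63)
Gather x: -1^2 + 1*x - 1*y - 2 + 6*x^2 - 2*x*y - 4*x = 6*x^2 + x*(-2*y - 3) - y - 3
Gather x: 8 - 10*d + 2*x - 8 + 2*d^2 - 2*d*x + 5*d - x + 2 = 2*d^2 - 5*d + x*(1 - 2*d) + 2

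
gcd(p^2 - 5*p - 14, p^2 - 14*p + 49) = p - 7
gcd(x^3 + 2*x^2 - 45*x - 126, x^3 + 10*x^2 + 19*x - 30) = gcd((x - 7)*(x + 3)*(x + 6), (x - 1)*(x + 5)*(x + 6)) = x + 6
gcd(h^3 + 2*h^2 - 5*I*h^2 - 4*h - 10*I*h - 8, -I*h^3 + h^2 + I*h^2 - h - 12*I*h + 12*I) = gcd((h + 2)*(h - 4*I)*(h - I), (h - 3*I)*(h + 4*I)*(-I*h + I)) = 1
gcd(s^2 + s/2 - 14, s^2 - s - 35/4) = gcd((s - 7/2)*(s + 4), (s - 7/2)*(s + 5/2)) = s - 7/2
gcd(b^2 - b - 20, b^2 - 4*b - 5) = b - 5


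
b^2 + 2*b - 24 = (b - 4)*(b + 6)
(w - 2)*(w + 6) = w^2 + 4*w - 12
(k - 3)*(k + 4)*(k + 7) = k^3 + 8*k^2 - 5*k - 84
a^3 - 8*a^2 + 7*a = a*(a - 7)*(a - 1)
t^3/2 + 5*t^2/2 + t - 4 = (t/2 + 1)*(t - 1)*(t + 4)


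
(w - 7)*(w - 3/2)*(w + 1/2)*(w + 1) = w^4 - 7*w^3 - 7*w^2/4 + 23*w/2 + 21/4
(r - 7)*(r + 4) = r^2 - 3*r - 28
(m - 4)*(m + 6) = m^2 + 2*m - 24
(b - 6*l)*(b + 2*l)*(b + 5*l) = b^3 + b^2*l - 32*b*l^2 - 60*l^3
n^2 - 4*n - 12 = (n - 6)*(n + 2)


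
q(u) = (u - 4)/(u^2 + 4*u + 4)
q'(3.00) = 0.06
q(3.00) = -0.04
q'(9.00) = 0.00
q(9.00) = 0.04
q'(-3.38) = -5.09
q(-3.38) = -3.88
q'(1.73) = 0.16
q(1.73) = -0.16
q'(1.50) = 0.20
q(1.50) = -0.20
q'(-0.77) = 5.79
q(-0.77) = -3.15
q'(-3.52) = -3.85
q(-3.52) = -3.25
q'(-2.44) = -146.04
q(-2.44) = -33.26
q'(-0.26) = 1.95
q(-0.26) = -1.41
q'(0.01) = 1.23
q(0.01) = -0.99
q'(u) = (-2*u - 4)*(u - 4)/(u^2 + 4*u + 4)^2 + 1/(u^2 + 4*u + 4) = (10 - u)/(u^3 + 6*u^2 + 12*u + 8)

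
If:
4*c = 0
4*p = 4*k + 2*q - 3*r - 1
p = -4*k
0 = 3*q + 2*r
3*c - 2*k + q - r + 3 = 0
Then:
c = 0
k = 22/63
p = -88/63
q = -58/63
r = 29/21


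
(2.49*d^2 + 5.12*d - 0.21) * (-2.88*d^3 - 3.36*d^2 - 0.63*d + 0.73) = -7.1712*d^5 - 23.112*d^4 - 18.1671*d^3 - 0.7023*d^2 + 3.8699*d - 0.1533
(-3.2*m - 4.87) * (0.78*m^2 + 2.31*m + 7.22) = -2.496*m^3 - 11.1906*m^2 - 34.3537*m - 35.1614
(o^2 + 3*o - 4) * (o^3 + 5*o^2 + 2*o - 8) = o^5 + 8*o^4 + 13*o^3 - 22*o^2 - 32*o + 32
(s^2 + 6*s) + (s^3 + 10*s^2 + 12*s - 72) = s^3 + 11*s^2 + 18*s - 72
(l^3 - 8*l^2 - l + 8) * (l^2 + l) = l^5 - 7*l^4 - 9*l^3 + 7*l^2 + 8*l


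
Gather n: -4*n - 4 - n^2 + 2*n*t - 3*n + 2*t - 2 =-n^2 + n*(2*t - 7) + 2*t - 6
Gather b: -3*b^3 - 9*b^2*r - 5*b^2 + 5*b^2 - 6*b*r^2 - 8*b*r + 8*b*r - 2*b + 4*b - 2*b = -3*b^3 - 9*b^2*r - 6*b*r^2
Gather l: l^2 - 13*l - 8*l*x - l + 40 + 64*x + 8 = l^2 + l*(-8*x - 14) + 64*x + 48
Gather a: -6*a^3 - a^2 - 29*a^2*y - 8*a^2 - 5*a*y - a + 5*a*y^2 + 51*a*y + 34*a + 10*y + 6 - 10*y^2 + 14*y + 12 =-6*a^3 + a^2*(-29*y - 9) + a*(5*y^2 + 46*y + 33) - 10*y^2 + 24*y + 18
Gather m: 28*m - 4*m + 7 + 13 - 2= 24*m + 18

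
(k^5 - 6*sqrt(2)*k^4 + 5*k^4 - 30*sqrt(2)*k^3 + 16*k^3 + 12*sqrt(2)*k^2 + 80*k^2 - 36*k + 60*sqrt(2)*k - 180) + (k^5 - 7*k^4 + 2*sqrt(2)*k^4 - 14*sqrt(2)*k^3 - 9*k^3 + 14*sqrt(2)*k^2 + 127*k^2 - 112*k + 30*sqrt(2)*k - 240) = 2*k^5 - 4*sqrt(2)*k^4 - 2*k^4 - 44*sqrt(2)*k^3 + 7*k^3 + 26*sqrt(2)*k^2 + 207*k^2 - 148*k + 90*sqrt(2)*k - 420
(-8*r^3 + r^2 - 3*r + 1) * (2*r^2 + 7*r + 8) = -16*r^5 - 54*r^4 - 63*r^3 - 11*r^2 - 17*r + 8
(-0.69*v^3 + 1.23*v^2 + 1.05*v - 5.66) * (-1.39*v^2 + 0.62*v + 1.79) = 0.9591*v^5 - 2.1375*v^4 - 1.932*v^3 + 10.7201*v^2 - 1.6297*v - 10.1314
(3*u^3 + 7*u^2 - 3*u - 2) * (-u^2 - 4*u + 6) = -3*u^5 - 19*u^4 - 7*u^3 + 56*u^2 - 10*u - 12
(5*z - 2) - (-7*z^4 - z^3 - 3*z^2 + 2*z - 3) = 7*z^4 + z^3 + 3*z^2 + 3*z + 1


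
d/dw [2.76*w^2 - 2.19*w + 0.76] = 5.52*w - 2.19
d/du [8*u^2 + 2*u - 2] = 16*u + 2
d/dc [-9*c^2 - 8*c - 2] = -18*c - 8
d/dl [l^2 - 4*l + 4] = 2*l - 4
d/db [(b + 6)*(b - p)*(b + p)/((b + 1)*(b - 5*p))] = (-(b + 1)*(b + 6)*(b - p)*(b + p) + (b + 1)*(b - 5*p)*((b + 6)*(b - p) + (b + 6)*(b + p) + (b - p)*(b + p)) - (b + 6)*(b - 5*p)*(b - p)*(b + p))/((b + 1)^2*(b - 5*p)^2)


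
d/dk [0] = 0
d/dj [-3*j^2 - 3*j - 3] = -6*j - 3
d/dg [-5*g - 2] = -5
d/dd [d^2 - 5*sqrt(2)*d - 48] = 2*d - 5*sqrt(2)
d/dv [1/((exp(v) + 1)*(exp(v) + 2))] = (-2*exp(v) - 3)*exp(v)/(exp(4*v) + 6*exp(3*v) + 13*exp(2*v) + 12*exp(v) + 4)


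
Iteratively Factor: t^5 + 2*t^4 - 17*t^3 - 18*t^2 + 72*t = (t + 3)*(t^4 - t^3 - 14*t^2 + 24*t) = (t - 3)*(t + 3)*(t^3 + 2*t^2 - 8*t) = (t - 3)*(t + 3)*(t + 4)*(t^2 - 2*t) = (t - 3)*(t - 2)*(t + 3)*(t + 4)*(t)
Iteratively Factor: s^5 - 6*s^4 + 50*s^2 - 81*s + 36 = (s - 4)*(s^4 - 2*s^3 - 8*s^2 + 18*s - 9) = (s - 4)*(s - 3)*(s^3 + s^2 - 5*s + 3) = (s - 4)*(s - 3)*(s - 1)*(s^2 + 2*s - 3) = (s - 4)*(s - 3)*(s - 1)^2*(s + 3)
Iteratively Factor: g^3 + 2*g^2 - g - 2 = (g + 1)*(g^2 + g - 2) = (g - 1)*(g + 1)*(g + 2)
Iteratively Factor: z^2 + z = (z)*(z + 1)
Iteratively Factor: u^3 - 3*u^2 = (u - 3)*(u^2) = u*(u - 3)*(u)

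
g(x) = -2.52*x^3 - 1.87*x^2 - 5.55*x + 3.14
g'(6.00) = -300.15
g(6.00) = -641.80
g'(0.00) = -5.55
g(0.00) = 3.14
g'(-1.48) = -16.57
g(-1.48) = 15.43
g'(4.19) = -153.94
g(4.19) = -238.32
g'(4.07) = -146.00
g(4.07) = -220.32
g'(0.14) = -6.22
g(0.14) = 2.32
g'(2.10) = -46.74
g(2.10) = -40.10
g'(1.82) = -37.40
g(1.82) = -28.35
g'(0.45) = -8.76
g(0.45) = 0.03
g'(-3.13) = -67.91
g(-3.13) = 79.47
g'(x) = -7.56*x^2 - 3.74*x - 5.55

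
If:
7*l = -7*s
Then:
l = -s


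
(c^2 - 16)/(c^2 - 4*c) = (c + 4)/c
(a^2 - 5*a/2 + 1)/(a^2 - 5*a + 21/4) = 2*(2*a^2 - 5*a + 2)/(4*a^2 - 20*a + 21)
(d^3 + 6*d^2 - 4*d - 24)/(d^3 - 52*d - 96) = (d - 2)/(d - 8)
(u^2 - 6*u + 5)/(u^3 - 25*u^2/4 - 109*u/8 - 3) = 8*(-u^2 + 6*u - 5)/(-8*u^3 + 50*u^2 + 109*u + 24)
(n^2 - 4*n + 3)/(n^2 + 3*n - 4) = (n - 3)/(n + 4)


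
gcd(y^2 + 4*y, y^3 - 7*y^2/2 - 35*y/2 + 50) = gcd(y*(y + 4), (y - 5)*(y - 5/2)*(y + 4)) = y + 4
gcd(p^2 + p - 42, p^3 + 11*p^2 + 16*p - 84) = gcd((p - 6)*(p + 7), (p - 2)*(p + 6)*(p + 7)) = p + 7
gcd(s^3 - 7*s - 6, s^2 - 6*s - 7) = s + 1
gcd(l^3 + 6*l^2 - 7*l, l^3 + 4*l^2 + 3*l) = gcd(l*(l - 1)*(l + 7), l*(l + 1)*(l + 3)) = l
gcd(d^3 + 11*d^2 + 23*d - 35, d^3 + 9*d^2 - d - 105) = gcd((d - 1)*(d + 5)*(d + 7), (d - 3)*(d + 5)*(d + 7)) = d^2 + 12*d + 35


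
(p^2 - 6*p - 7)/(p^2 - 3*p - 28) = (p + 1)/(p + 4)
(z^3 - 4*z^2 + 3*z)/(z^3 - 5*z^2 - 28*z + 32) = z*(z - 3)/(z^2 - 4*z - 32)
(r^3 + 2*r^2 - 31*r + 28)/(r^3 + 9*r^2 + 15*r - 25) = (r^2 + 3*r - 28)/(r^2 + 10*r + 25)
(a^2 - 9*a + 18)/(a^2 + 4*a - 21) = (a - 6)/(a + 7)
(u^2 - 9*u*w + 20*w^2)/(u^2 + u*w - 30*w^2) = (u - 4*w)/(u + 6*w)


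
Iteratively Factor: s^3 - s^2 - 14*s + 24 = (s - 2)*(s^2 + s - 12) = (s - 3)*(s - 2)*(s + 4)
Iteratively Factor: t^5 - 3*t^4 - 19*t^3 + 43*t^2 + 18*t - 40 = (t + 4)*(t^4 - 7*t^3 + 9*t^2 + 7*t - 10) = (t - 5)*(t + 4)*(t^3 - 2*t^2 - t + 2) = (t - 5)*(t - 1)*(t + 4)*(t^2 - t - 2) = (t - 5)*(t - 2)*(t - 1)*(t + 4)*(t + 1)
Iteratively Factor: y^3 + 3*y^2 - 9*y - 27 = (y + 3)*(y^2 - 9) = (y + 3)^2*(y - 3)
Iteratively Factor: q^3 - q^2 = (q)*(q^2 - q) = q*(q - 1)*(q)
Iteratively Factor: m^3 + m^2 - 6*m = (m - 2)*(m^2 + 3*m) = (m - 2)*(m + 3)*(m)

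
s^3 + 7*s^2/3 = s^2*(s + 7/3)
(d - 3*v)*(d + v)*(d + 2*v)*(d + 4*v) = d^4 + 4*d^3*v - 7*d^2*v^2 - 34*d*v^3 - 24*v^4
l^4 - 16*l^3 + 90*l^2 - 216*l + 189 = (l - 7)*(l - 3)^3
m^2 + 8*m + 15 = (m + 3)*(m + 5)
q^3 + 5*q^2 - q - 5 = (q - 1)*(q + 1)*(q + 5)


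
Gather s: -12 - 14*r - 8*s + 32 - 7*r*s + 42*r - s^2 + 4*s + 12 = 28*r - s^2 + s*(-7*r - 4) + 32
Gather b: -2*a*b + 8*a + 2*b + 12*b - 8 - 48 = 8*a + b*(14 - 2*a) - 56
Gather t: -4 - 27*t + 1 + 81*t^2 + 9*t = 81*t^2 - 18*t - 3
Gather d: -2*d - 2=-2*d - 2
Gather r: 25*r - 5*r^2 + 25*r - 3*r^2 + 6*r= -8*r^2 + 56*r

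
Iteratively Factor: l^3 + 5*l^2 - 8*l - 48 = (l - 3)*(l^2 + 8*l + 16) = (l - 3)*(l + 4)*(l + 4)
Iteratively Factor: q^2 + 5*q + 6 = (q + 3)*(q + 2)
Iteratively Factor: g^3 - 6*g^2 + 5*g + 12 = (g - 4)*(g^2 - 2*g - 3) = (g - 4)*(g + 1)*(g - 3)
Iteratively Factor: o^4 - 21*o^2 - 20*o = (o + 1)*(o^3 - o^2 - 20*o) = o*(o + 1)*(o^2 - o - 20) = o*(o - 5)*(o + 1)*(o + 4)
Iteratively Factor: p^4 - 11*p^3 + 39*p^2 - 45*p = (p - 5)*(p^3 - 6*p^2 + 9*p) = p*(p - 5)*(p^2 - 6*p + 9) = p*(p - 5)*(p - 3)*(p - 3)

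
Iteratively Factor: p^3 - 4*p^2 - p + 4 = (p - 1)*(p^2 - 3*p - 4) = (p - 1)*(p + 1)*(p - 4)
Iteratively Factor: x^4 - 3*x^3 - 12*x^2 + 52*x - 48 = (x - 2)*(x^3 - x^2 - 14*x + 24) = (x - 2)*(x + 4)*(x^2 - 5*x + 6) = (x - 2)^2*(x + 4)*(x - 3)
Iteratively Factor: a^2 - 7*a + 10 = (a - 2)*(a - 5)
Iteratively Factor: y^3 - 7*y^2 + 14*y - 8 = (y - 2)*(y^2 - 5*y + 4) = (y - 2)*(y - 1)*(y - 4)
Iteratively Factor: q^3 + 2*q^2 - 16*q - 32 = (q - 4)*(q^2 + 6*q + 8) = (q - 4)*(q + 2)*(q + 4)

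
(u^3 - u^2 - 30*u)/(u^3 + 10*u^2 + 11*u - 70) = u*(u - 6)/(u^2 + 5*u - 14)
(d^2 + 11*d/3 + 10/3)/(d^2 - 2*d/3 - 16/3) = (3*d + 5)/(3*d - 8)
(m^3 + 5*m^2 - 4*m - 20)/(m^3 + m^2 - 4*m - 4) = (m + 5)/(m + 1)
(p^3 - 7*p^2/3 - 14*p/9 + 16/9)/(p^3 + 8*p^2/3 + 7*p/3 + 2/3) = (9*p^2 - 30*p + 16)/(3*(3*p^2 + 5*p + 2))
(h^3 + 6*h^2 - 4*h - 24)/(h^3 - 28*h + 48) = (h + 2)/(h - 4)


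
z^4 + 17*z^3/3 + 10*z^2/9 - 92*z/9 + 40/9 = (z - 2/3)^2*(z + 2)*(z + 5)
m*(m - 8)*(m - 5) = m^3 - 13*m^2 + 40*m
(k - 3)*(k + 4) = k^2 + k - 12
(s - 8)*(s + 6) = s^2 - 2*s - 48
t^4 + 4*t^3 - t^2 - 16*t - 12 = (t - 2)*(t + 1)*(t + 2)*(t + 3)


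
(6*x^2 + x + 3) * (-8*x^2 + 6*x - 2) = -48*x^4 + 28*x^3 - 30*x^2 + 16*x - 6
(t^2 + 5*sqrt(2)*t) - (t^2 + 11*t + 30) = -11*t + 5*sqrt(2)*t - 30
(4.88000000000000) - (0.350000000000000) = 4.53000000000000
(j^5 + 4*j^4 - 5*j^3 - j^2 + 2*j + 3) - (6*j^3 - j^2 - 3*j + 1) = j^5 + 4*j^4 - 11*j^3 + 5*j + 2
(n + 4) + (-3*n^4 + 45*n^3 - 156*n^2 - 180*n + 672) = -3*n^4 + 45*n^3 - 156*n^2 - 179*n + 676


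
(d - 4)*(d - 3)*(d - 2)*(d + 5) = d^4 - 4*d^3 - 19*d^2 + 106*d - 120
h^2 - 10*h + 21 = (h - 7)*(h - 3)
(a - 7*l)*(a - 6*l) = a^2 - 13*a*l + 42*l^2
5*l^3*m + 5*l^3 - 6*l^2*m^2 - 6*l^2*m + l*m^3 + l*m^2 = (-5*l + m)*(-l + m)*(l*m + l)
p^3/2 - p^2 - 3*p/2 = p*(p/2 + 1/2)*(p - 3)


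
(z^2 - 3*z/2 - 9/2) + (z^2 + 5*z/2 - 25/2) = 2*z^2 + z - 17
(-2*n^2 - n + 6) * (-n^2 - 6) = 2*n^4 + n^3 + 6*n^2 + 6*n - 36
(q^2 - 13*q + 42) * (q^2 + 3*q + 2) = q^4 - 10*q^3 + 5*q^2 + 100*q + 84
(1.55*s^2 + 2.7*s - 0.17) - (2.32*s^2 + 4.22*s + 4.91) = -0.77*s^2 - 1.52*s - 5.08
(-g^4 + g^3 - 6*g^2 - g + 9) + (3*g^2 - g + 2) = -g^4 + g^3 - 3*g^2 - 2*g + 11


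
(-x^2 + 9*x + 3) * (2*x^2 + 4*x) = -2*x^4 + 14*x^3 + 42*x^2 + 12*x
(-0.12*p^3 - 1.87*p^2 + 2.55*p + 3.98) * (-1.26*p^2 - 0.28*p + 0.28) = 0.1512*p^5 + 2.3898*p^4 - 2.723*p^3 - 6.2524*p^2 - 0.4004*p + 1.1144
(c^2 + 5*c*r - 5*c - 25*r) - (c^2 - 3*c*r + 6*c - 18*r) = 8*c*r - 11*c - 7*r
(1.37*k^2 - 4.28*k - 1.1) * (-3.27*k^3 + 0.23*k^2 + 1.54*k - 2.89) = -4.4799*k^5 + 14.3107*k^4 + 4.7224*k^3 - 10.8035*k^2 + 10.6752*k + 3.179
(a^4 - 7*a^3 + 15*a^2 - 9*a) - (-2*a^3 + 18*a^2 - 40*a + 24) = a^4 - 5*a^3 - 3*a^2 + 31*a - 24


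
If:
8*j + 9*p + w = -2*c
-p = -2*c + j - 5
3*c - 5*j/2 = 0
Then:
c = -5*w/94 - 225/94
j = -3*w/47 - 135/47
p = 145/47 - 2*w/47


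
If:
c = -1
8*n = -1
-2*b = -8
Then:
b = 4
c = -1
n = -1/8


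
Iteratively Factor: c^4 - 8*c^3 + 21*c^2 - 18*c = (c)*(c^3 - 8*c^2 + 21*c - 18) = c*(c - 3)*(c^2 - 5*c + 6) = c*(c - 3)^2*(c - 2)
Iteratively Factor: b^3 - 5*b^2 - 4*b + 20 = (b - 2)*(b^2 - 3*b - 10) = (b - 2)*(b + 2)*(b - 5)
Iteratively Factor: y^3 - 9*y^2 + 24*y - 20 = (y - 2)*(y^2 - 7*y + 10) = (y - 5)*(y - 2)*(y - 2)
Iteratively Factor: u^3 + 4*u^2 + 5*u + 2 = (u + 2)*(u^2 + 2*u + 1) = (u + 1)*(u + 2)*(u + 1)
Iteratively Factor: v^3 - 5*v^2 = (v)*(v^2 - 5*v) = v^2*(v - 5)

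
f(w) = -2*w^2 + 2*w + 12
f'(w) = 2 - 4*w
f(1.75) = 9.38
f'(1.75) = -5.00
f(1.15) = 11.66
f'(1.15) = -2.60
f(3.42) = -4.55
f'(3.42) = -11.68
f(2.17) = 6.92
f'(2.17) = -6.68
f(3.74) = -8.50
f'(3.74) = -12.96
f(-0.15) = 11.66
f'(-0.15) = 2.60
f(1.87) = 8.75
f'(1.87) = -5.48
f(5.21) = -31.87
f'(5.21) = -18.84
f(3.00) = 0.00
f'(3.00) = -10.00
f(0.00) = 12.00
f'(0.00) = 2.00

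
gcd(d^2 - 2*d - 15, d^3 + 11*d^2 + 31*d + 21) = d + 3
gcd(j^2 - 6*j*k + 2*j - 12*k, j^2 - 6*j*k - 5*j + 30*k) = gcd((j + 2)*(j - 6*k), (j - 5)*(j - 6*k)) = j - 6*k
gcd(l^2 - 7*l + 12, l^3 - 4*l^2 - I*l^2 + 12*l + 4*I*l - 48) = l - 4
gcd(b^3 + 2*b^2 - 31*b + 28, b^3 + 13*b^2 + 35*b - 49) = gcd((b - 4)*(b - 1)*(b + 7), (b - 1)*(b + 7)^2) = b^2 + 6*b - 7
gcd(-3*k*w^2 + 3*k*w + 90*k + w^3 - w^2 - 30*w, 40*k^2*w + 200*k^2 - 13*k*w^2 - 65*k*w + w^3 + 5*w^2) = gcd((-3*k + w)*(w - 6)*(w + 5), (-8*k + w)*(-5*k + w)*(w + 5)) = w + 5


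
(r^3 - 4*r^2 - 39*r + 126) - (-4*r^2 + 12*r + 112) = r^3 - 51*r + 14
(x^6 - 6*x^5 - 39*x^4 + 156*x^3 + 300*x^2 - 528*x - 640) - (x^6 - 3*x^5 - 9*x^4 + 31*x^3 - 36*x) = -3*x^5 - 30*x^4 + 125*x^3 + 300*x^2 - 492*x - 640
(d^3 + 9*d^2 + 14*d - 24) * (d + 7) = d^4 + 16*d^3 + 77*d^2 + 74*d - 168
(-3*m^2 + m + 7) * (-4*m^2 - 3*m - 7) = 12*m^4 + 5*m^3 - 10*m^2 - 28*m - 49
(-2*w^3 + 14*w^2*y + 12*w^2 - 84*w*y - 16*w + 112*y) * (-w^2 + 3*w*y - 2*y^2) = 2*w^5 - 20*w^4*y - 12*w^4 + 46*w^3*y^2 + 120*w^3*y + 16*w^3 - 28*w^2*y^3 - 276*w^2*y^2 - 160*w^2*y + 168*w*y^3 + 368*w*y^2 - 224*y^3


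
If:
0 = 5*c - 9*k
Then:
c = 9*k/5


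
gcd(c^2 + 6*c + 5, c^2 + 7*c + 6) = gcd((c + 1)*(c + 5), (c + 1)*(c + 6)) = c + 1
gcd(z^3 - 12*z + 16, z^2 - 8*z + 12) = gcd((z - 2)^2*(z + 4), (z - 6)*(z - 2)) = z - 2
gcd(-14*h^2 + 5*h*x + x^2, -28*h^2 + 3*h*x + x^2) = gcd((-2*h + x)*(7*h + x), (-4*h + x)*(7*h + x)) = 7*h + x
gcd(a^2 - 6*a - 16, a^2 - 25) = 1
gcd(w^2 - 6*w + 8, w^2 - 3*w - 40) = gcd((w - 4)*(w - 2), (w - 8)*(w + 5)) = 1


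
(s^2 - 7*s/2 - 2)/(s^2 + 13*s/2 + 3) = (s - 4)/(s + 6)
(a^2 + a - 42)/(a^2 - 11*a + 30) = (a + 7)/(a - 5)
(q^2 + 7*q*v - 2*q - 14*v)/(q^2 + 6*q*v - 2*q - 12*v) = (q + 7*v)/(q + 6*v)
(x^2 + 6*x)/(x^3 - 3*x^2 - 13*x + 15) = x*(x + 6)/(x^3 - 3*x^2 - 13*x + 15)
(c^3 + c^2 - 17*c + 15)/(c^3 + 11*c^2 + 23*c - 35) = (c - 3)/(c + 7)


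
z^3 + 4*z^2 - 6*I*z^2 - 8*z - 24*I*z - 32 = (z + 4)*(z - 4*I)*(z - 2*I)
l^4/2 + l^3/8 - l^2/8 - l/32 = l*(l/2 + 1/4)*(l - 1/2)*(l + 1/4)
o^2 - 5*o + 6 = (o - 3)*(o - 2)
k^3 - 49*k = k*(k - 7)*(k + 7)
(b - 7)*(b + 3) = b^2 - 4*b - 21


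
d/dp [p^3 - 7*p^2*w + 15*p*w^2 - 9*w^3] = 3*p^2 - 14*p*w + 15*w^2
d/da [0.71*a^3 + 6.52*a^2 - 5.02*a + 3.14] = 2.13*a^2 + 13.04*a - 5.02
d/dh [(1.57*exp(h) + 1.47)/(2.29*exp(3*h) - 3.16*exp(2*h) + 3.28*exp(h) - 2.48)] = (-7.1906*exp(3*h) - 5.1377*exp(2*h) + 9.2904*exp(h) - 8.7152)*exp(h)/(5.2441*exp(6*h) - 14.4728*exp(5*h) + 25.008*exp(4*h) - 32.088*exp(3*h) + 26.432*exp(2*h) - 16.2688*exp(h) + 6.1504)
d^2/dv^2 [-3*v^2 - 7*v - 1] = -6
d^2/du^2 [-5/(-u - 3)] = 10/(u + 3)^3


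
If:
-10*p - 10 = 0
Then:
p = -1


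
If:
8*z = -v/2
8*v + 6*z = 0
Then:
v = 0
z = 0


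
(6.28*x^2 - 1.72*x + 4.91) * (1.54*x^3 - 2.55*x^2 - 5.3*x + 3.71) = 9.6712*x^5 - 18.6628*x^4 - 21.3366*x^3 + 19.8943*x^2 - 32.4042*x + 18.2161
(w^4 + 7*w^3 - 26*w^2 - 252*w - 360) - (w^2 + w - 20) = w^4 + 7*w^3 - 27*w^2 - 253*w - 340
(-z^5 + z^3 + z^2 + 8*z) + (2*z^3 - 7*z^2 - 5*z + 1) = -z^5 + 3*z^3 - 6*z^2 + 3*z + 1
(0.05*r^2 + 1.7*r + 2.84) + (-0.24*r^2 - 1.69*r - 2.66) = -0.19*r^2 + 0.01*r + 0.18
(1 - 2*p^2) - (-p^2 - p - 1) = -p^2 + p + 2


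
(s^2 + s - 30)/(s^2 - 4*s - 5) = (s + 6)/(s + 1)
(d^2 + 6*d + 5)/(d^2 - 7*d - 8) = (d + 5)/(d - 8)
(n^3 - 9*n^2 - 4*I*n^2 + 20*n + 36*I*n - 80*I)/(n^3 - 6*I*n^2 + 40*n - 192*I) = (n^2 - 9*n + 20)/(n^2 - 2*I*n + 48)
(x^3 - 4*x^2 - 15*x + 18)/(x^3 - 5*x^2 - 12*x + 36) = (x - 1)/(x - 2)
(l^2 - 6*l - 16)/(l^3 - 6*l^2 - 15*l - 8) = (l + 2)/(l^2 + 2*l + 1)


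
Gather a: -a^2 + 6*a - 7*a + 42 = -a^2 - a + 42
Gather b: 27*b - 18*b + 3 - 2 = 9*b + 1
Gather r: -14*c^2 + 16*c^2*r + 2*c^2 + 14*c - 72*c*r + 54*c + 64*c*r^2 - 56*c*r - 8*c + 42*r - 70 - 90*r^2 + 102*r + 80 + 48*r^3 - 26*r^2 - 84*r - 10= -12*c^2 + 60*c + 48*r^3 + r^2*(64*c - 116) + r*(16*c^2 - 128*c + 60)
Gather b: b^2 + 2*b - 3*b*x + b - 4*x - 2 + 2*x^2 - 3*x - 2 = b^2 + b*(3 - 3*x) + 2*x^2 - 7*x - 4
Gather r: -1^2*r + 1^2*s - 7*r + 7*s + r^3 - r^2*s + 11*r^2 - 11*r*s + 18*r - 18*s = r^3 + r^2*(11 - s) + r*(10 - 11*s) - 10*s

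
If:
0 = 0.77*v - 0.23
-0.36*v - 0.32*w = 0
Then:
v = 0.30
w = -0.34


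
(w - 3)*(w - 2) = w^2 - 5*w + 6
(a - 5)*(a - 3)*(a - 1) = a^3 - 9*a^2 + 23*a - 15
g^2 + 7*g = g*(g + 7)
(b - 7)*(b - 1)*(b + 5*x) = b^3 + 5*b^2*x - 8*b^2 - 40*b*x + 7*b + 35*x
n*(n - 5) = n^2 - 5*n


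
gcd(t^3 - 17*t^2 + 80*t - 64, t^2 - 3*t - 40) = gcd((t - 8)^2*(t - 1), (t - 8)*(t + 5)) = t - 8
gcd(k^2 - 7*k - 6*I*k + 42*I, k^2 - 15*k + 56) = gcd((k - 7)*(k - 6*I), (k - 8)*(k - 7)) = k - 7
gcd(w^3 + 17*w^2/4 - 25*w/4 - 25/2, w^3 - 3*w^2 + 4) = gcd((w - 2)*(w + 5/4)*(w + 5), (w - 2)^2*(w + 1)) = w - 2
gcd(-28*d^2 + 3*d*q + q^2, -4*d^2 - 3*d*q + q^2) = -4*d + q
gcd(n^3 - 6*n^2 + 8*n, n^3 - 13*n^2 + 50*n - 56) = n^2 - 6*n + 8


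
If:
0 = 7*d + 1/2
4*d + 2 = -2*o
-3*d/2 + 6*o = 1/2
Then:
No Solution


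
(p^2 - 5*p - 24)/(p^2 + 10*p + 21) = (p - 8)/(p + 7)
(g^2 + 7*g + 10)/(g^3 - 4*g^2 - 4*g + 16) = (g + 5)/(g^2 - 6*g + 8)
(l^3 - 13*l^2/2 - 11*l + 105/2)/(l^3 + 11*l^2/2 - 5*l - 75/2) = (l - 7)/(l + 5)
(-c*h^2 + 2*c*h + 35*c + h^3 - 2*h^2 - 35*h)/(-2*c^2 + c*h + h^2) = (h^2 - 2*h - 35)/(2*c + h)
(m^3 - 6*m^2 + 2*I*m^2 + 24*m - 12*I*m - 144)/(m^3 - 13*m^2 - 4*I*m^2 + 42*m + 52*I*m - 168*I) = (m + 6*I)/(m - 7)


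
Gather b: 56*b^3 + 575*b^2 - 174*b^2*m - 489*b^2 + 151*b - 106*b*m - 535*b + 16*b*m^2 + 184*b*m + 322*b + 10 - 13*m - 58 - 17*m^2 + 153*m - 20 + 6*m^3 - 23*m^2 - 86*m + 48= 56*b^3 + b^2*(86 - 174*m) + b*(16*m^2 + 78*m - 62) + 6*m^3 - 40*m^2 + 54*m - 20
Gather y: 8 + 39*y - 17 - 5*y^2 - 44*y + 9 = -5*y^2 - 5*y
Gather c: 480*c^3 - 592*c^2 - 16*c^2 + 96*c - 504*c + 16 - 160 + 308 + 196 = 480*c^3 - 608*c^2 - 408*c + 360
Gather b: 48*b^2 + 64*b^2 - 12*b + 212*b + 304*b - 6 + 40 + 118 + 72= 112*b^2 + 504*b + 224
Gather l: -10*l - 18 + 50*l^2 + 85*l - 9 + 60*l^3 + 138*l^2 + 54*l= 60*l^3 + 188*l^2 + 129*l - 27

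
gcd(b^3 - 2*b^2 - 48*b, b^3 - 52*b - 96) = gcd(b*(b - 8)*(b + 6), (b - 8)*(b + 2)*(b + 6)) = b^2 - 2*b - 48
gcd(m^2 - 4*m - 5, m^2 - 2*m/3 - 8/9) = 1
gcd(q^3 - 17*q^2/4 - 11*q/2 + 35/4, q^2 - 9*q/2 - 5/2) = q - 5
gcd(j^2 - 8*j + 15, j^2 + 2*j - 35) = j - 5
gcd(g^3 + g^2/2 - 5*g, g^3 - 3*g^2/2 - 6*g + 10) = g^2 + g/2 - 5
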